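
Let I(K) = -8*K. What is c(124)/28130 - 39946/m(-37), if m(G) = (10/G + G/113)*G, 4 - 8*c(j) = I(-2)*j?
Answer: -50790627697/28118748 ≈ -1806.3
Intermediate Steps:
c(j) = ½ - 2*j (c(j) = ½ - (-8*(-2))*j/8 = ½ - 2*j)
m(G) = G*(10/G + G/113) (m(G) = (10/G + G*(1/113))*G = (10/G + G/113)*G = G*(10/G + G/113))
c(124)/28130 - 39946/m(-37) = (½ - 2*124)/28130 - 39946/(10 + (1/113)*(-37)²) = (½ - 248)*(1/28130) - 39946/(10 + (1/113)*1369) = -495/2*1/28130 - 39946/(10 + 1369/113) = -99/11252 - 39946/2499/113 = -99/11252 - 39946*113/2499 = -99/11252 - 4513898/2499 = -50790627697/28118748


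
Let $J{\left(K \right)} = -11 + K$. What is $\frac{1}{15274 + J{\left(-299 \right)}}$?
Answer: $\frac{1}{14964} \approx 6.6827 \cdot 10^{-5}$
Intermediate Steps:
$\frac{1}{15274 + J{\left(-299 \right)}} = \frac{1}{15274 - 310} = \frac{1}{14964}$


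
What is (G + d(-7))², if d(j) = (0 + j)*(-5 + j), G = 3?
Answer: 7569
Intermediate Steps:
d(j) = j*(-5 + j)
(G + d(-7))² = (3 - 7*(-5 - 7))² = (3 - 7*(-12))² = (3 + 84)² = 87² = 7569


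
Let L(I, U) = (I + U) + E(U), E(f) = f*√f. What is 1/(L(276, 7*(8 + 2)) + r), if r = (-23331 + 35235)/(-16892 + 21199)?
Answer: -3234828341/2053176443562 + 649258715*√70/2053176443562 ≈ 0.0010702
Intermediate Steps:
E(f) = f^(3/2)
L(I, U) = I + U + U^(3/2) (L(I, U) = (I + U) + U^(3/2) = I + U + U^(3/2))
r = 11904/4307 ≈ 2.7639
1/(L(276, 7*(8 + 2)) + r) = 1/((276 + 7*(8 + 2) + (7*(8 + 2))^(3/2)) + 11904/4307) = 1/((276 + 7*10 + (7*10)^(3/2)) + 11904/4307) = 1/((276 + 70 + 70^(3/2)) + 11904/4307) = 1/((276 + 70 + 70*√70) + 11904/4307) = 1/((346 + 70*√70) + 11904/4307) = 1/(1502126/4307 + 70*√70)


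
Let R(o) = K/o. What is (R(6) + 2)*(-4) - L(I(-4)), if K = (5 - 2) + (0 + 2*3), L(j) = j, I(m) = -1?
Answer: -13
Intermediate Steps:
K = 9 (K = 3 + (0 + 6) = 3 + 6 = 9)
R(o) = 9/o
(R(6) + 2)*(-4) - L(I(-4)) = (9/6 + 2)*(-4) - 1*(-1) = (9*(⅙) + 2)*(-4) + 1 = (3/2 + 2)*(-4) + 1 = (7/2)*(-4) + 1 = -14 + 1 = -13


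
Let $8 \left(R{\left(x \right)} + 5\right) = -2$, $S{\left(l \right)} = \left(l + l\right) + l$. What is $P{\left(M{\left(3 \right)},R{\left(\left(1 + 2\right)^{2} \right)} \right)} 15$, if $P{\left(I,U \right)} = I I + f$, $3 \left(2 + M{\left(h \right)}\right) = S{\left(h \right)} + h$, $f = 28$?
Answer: $480$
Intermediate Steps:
$S{\left(l \right)} = 3 l$ ($S{\left(l \right)} = 2 l + l = 3 l$)
$R{\left(x \right)} = - \frac{21}{4}$ ($R{\left(x \right)} = -5 + \frac{1}{8} \left(-2\right) = -5 - \frac{1}{4} = - \frac{21}{4}$)
$M{\left(h \right)} = -2 + \frac{4 h}{3}$ ($M{\left(h \right)} = -2 + \frac{3 h + h}{3} = -2 + \frac{4 h}{3}$)
$P{\left(I,U \right)} = 28 + I^{2}$ ($P{\left(I,U \right)} = I I + 28 = I^{2} + 28 = 28 + I^{2}$)
$P{\left(M{\left(3 \right)},R{\left(\left(1 + 2\right)^{2} \right)} \right)} 15 = \left(28 + \left(-2 + \frac{4}{3} \cdot 3\right)^{2}\right) 15 = \left(28 + \left(-2 + 4\right)^{2}\right) 15 = \left(28 + 2^{2}\right) 15 = \left(28 + 4\right) 15 = 32 \cdot 15 = 480$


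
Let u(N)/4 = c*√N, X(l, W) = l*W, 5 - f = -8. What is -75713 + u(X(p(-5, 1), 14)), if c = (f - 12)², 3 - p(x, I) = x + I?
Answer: -75713 + 28*√2 ≈ -75673.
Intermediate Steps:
f = 13 (f = 5 - 1*(-8) = 5 + 8 = 13)
p(x, I) = 3 - I - x (p(x, I) = 3 - (x + I) = 3 - (I + x) = 3 + (-I - x) = 3 - I - x)
c = 1 (c = (13 - 12)² = 1² = 1)
X(l, W) = W*l
u(N) = 4*√N (u(N) = 4*(1*√N) = 4*√N)
-75713 + u(X(p(-5, 1), 14)) = -75713 + 4*√(14*(3 - 1*1 - 1*(-5))) = -75713 + 4*√(14*(3 - 1 + 5)) = -75713 + 4*√(14*7) = -75713 + 4*√98 = -75713 + 4*(7*√2) = -75713 + 28*√2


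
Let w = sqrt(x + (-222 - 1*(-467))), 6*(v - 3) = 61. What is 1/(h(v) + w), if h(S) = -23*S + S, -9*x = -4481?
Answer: -2607/748475 - 3*sqrt(6686)/748475 ≈ -0.0038108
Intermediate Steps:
x = 4481/9 (x = -1/9*(-4481) = 4481/9 ≈ 497.89)
v = 79/6 (v = 3 + (1/6)*61 = 3 + 61/6 = 79/6 ≈ 13.167)
h(S) = -22*S
w = sqrt(6686)/3 (w = sqrt(4481/9 + (-222 - 1*(-467))) = sqrt(4481/9 + (-222 + 467)) = sqrt(4481/9 + 245) = sqrt(6686/9) = sqrt(6686)/3 ≈ 27.256)
1/(h(v) + w) = 1/(-22*79/6 + sqrt(6686)/3) = 1/(-869/3 + sqrt(6686)/3)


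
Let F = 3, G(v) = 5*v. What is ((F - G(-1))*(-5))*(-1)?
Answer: 40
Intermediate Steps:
((F - G(-1))*(-5))*(-1) = ((3 - 5*(-1))*(-5))*(-1) = ((3 - 1*(-5))*(-5))*(-1) = ((3 + 5)*(-5))*(-1) = (8*(-5))*(-1) = -40*(-1) = 40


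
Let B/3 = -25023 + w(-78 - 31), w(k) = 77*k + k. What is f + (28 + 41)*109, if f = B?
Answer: -93054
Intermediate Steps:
w(k) = 78*k
B = -100575 (B = 3*(-25023 + 78*(-78 - 31)) = 3*(-25023 + 78*(-109)) = 3*(-25023 - 8502) = 3*(-33525) = -100575)
f = -100575
f + (28 + 41)*109 = -100575 + (28 + 41)*109 = -100575 + 69*109 = -100575 + 7521 = -93054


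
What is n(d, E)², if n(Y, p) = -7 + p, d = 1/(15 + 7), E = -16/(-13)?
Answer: 5625/169 ≈ 33.284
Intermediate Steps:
E = 16/13 (E = -16*(-1/13) = 16/13 ≈ 1.2308)
d = 1/22 ≈ 0.045455
n(d, E)² = (-7 + 16/13)² = (-75/13)² = 5625/169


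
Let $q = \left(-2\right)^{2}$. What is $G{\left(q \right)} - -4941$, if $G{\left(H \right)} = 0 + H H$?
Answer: $4957$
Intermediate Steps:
$q = 4$
$G{\left(H \right)} = H^{2}$ ($G{\left(H \right)} = 0 + H^{2} = H^{2}$)
$G{\left(q \right)} - -4941 = 4^{2} - -4941 = 16 + 4941 = 4957$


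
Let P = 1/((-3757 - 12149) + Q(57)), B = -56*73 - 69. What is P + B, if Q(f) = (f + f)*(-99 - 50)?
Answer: -136732045/32892 ≈ -4157.0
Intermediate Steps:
Q(f) = -298*f (Q(f) = (2*f)*(-149) = -298*f)
B = -4157 (B = -4088 - 69 = -4157)
P = -1/32892 (P = 1/((-3757 - 12149) - 298*57) = 1/(-15906 - 16986) = 1/(-32892) = -1/32892 ≈ -3.0403e-5)
P + B = -1/32892 - 4157 = -136732045/32892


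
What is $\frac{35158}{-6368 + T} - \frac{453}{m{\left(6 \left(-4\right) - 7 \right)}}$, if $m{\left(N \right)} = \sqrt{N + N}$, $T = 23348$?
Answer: $\frac{17579}{8490} + \frac{453 i \sqrt{62}}{62} \approx 2.0706 + 57.531 i$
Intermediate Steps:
$m{\left(N \right)} = \sqrt{2} \sqrt{N}$ ($m{\left(N \right)} = \sqrt{2 N} = \sqrt{2} \sqrt{N}$)
$\frac{35158}{-6368 + T} - \frac{453}{m{\left(6 \left(-4\right) - 7 \right)}} = \frac{35158}{-6368 + 23348} - \frac{453}{\sqrt{2} \sqrt{6 \left(-4\right) - 7}} = \frac{35158}{16980} - \frac{453}{\sqrt{2} \sqrt{-24 - 7}} = 35158 \cdot \frac{1}{16980} - \frac{453}{\sqrt{2} \sqrt{-31}} = \frac{17579}{8490} - \frac{453}{\sqrt{2} i \sqrt{31}} = \frac{17579}{8490} - \frac{453}{i \sqrt{62}} = \frac{17579}{8490} - 453 \left(- \frac{i \sqrt{62}}{62}\right) = \frac{17579}{8490} + \frac{453 i \sqrt{62}}{62}$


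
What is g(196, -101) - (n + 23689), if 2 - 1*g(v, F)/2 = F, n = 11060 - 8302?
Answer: -26241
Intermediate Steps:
n = 2758
g(v, F) = 4 - 2*F
g(196, -101) - (n + 23689) = (4 - 2*(-101)) - (2758 + 23689) = (4 + 202) - 1*26447 = 206 - 26447 = -26241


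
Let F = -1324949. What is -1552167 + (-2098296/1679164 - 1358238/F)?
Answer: -863317995638641521/556201665659 ≈ -1.5522e+6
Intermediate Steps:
-1552167 + (-2098296/1679164 - 1358238/F) = -1552167 + (-2098296/1679164 - 1358238/(-1324949)) = -1552167 + (-2098296*1/1679164 - 1358238*(-1/1324949)) = -1552167 + (-524574/419791 + 1358238/1324949) = -1552167 - 124857708468/556201665659 = -863317995638641521/556201665659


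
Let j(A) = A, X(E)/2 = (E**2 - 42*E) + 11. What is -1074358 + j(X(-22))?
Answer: -1071520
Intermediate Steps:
X(E) = 22 - 84*E + 2*E**2 (X(E) = 2*((E**2 - 42*E) + 11) = 2*(11 + E**2 - 42*E) = 22 - 84*E + 2*E**2)
-1074358 + j(X(-22)) = -1074358 + (22 - 84*(-22) + 2*(-22)**2) = -1074358 + (22 + 1848 + 2*484) = -1074358 + (22 + 1848 + 968) = -1074358 + 2838 = -1071520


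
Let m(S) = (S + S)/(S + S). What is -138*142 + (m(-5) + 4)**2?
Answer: -19571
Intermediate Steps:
m(S) = 1 (m(S) = (2*S)/((2*S)) = (2*S)*(1/(2*S)) = 1)
-138*142 + (m(-5) + 4)**2 = -138*142 + (1 + 4)**2 = -19596 + 5**2 = -19596 + 25 = -19571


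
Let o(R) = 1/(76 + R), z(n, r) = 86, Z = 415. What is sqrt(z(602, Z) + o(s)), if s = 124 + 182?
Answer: sqrt(12549846)/382 ≈ 9.2738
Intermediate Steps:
s = 306
sqrt(z(602, Z) + o(s)) = sqrt(86 + 1/(76 + 306)) = sqrt(86 + 1/382) = sqrt(32853/382) = sqrt(12549846)/382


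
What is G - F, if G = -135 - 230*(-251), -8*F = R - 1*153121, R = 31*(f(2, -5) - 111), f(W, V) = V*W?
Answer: 37986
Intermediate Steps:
R = -3751 (R = 31*(-5*2 - 111) = 31*(-10 - 111) = 31*(-121) = -3751)
F = 19609 (F = -(-3751 - 1*153121)/8 = -(-3751 - 153121)/8 = -1/8*(-156872) = 19609)
G = 57595 (G = -135 + 57730 = 57595)
G - F = 57595 - 1*19609 = 57595 - 19609 = 37986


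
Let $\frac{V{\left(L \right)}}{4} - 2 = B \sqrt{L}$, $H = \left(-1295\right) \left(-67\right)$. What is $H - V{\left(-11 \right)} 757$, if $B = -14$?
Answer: $80709 + 42392 i \sqrt{11} \approx 80709.0 + 1.406 \cdot 10^{5} i$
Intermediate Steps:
$H = 86765$
$V{\left(L \right)} = 8 - 56 \sqrt{L}$ ($V{\left(L \right)} = 8 + 4 \left(- 14 \sqrt{L}\right) = 8 - 56 \sqrt{L}$)
$H - V{\left(-11 \right)} 757 = 86765 - \left(8 - 56 \sqrt{-11}\right) 757 = 86765 - \left(8 - 56 i \sqrt{11}\right) 757 = 86765 - \left(6056 - 42392 i \sqrt{11}\right) = 80709 + 42392 i \sqrt{11}$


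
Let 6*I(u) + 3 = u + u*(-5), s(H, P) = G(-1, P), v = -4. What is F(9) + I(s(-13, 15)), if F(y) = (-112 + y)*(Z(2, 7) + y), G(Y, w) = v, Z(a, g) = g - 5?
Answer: -6785/6 ≈ -1130.8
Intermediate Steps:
Z(a, g) = -5 + g
G(Y, w) = -4
s(H, P) = -4
I(u) = -½ - 2*u/3 (I(u) = -½ + (u + u*(-5))/6 = -½ + (u - 5*u)/6 = -½ + (-4*u)/6 = -½ - 2*u/3)
F(y) = (-112 + y)*(2 + y) (F(y) = (-112 + y)*((-5 + 7) + y) = (-112 + y)*(2 + y))
F(9) + I(s(-13, 15)) = (-224 + 9² - 110*9) + (-½ - ⅔*(-4)) = (-224 + 81 - 990) + (-½ + 8/3) = -1133 + 13/6 = -6785/6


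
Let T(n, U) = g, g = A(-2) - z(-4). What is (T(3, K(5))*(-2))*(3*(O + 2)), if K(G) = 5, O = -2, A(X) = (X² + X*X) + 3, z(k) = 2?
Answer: 0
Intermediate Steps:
A(X) = 3 + 2*X² (A(X) = (X² + X²) + 3 = 2*X² + 3 = 3 + 2*X²)
g = 9 (g = (3 + 2*(-2)²) - 1*2 = (3 + 2*4) - 2 = (3 + 8) - 2 = 11 - 2 = 9)
T(n, U) = 9
(T(3, K(5))*(-2))*(3*(O + 2)) = (9*(-2))*(3*(-2 + 2)) = -54*0 = -18*0 = 0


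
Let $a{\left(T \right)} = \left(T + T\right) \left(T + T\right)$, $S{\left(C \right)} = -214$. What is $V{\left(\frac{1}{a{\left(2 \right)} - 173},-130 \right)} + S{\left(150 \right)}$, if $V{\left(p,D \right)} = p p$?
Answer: $- \frac{5274885}{24649} \approx -214.0$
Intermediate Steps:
$a{\left(T \right)} = 4 T^{2}$ ($a{\left(T \right)} = 2 T 2 T = 4 T^{2}$)
$V{\left(p,D \right)} = p^{2}$
$V{\left(\frac{1}{a{\left(2 \right)} - 173},-130 \right)} + S{\left(150 \right)} = \left(\frac{1}{4 \cdot 2^{2} - 173}\right)^{2} - 214 = \left(\frac{1}{4 \cdot 4 - 173}\right)^{2} - 214 = \left(\frac{1}{16 - 173}\right)^{2} - 214 = \left(\frac{1}{-157}\right)^{2} - 214 = \left(- \frac{1}{157}\right)^{2} - 214 = \frac{1}{24649} - 214 = - \frac{5274885}{24649}$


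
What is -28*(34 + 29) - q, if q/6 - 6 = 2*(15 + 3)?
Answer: -2016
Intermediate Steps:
q = 252 (q = 36 + 6*(2*(15 + 3)) = 36 + 6*(2*18) = 36 + 6*36 = 36 + 216 = 252)
-28*(34 + 29) - q = -28*(34 + 29) - 1*252 = -28*63 - 252 = -1764 - 252 = -2016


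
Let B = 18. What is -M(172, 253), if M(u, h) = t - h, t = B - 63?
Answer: 298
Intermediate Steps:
t = -45 (t = 18 - 63 = -45)
M(u, h) = -45 - h
-M(172, 253) = -(-45 - 1*253) = -(-45 - 253) = -1*(-298) = 298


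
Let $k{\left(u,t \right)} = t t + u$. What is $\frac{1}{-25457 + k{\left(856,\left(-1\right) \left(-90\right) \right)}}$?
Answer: $- \frac{1}{16501} \approx -6.0602 \cdot 10^{-5}$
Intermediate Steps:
$k{\left(u,t \right)} = u + t^{2}$ ($k{\left(u,t \right)} = t^{2} + u = u + t^{2}$)
$\frac{1}{-25457 + k{\left(856,\left(-1\right) \left(-90\right) \right)}} = \frac{1}{-25457 + \left(856 + \left(\left(-1\right) \left(-90\right)\right)^{2}\right)} = \frac{1}{-25457 + \left(856 + 90^{2}\right)} = \frac{1}{-25457 + \left(856 + 8100\right)} = \frac{1}{-25457 + 8956} = \frac{1}{-16501} = - \frac{1}{16501}$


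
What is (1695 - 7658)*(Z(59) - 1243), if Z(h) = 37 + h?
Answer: 6839561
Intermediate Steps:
(1695 - 7658)*(Z(59) - 1243) = (1695 - 7658)*((37 + 59) - 1243) = -5963*(96 - 1243) = -5963*(-1147) = 6839561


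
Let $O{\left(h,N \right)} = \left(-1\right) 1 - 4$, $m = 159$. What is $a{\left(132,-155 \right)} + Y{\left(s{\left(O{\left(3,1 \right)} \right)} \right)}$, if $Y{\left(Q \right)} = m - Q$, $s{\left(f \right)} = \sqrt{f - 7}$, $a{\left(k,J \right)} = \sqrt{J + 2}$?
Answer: $159 - 2 i \sqrt{3} + 3 i \sqrt{17} \approx 159.0 + 8.9052 i$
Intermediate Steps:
$a{\left(k,J \right)} = \sqrt{2 + J}$
$O{\left(h,N \right)} = -5$ ($O{\left(h,N \right)} = -1 - 4 = -5$)
$s{\left(f \right)} = \sqrt{-7 + f}$
$Y{\left(Q \right)} = 159 - Q$
$a{\left(132,-155 \right)} + Y{\left(s{\left(O{\left(3,1 \right)} \right)} \right)} = \sqrt{2 - 155} + \left(159 - \sqrt{-7 - 5}\right) = \sqrt{-153} + \left(159 - \sqrt{-12}\right) = 3 i \sqrt{17} + \left(159 - 2 i \sqrt{3}\right) = 159 - 2 i \sqrt{3} + 3 i \sqrt{17}$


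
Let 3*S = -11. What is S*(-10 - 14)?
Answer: 88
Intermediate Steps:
S = -11/3 (S = (⅓)*(-11) = -11/3 ≈ -3.6667)
S*(-10 - 14) = -11*(-10 - 14)/3 = -11/3*(-24) = 88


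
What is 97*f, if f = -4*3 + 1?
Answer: -1067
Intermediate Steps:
f = -11 (f = -12 + 1 = -11)
97*f = 97*(-11) = -1067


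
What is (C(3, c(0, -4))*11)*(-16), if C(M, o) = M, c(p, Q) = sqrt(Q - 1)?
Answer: -528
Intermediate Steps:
c(p, Q) = sqrt(-1 + Q)
(C(3, c(0, -4))*11)*(-16) = (3*11)*(-16) = 33*(-16) = -528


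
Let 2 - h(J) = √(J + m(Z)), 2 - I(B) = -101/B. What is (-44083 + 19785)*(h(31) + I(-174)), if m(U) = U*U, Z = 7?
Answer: -7228655/87 + 97192*√5 ≈ 1.3424e+5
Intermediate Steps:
m(U) = U²
I(B) = 2 + 101/B (I(B) = 2 - (-101)/B = 2 + 101/B)
h(J) = 2 - √(49 + J) (h(J) = 2 - √(J + 7²) = 2 - √(J + 49) = 2 - √(49 + J))
(-44083 + 19785)*(h(31) + I(-174)) = (-44083 + 19785)*((2 - √(49 + 31)) + (2 + 101/(-174))) = -24298*((2 - √80) + (2 + 101*(-1/174))) = -24298*((2 - 4*√5) + (2 - 101/174)) = -24298*((2 - 4*√5) + 247/174) = -24298*(595/174 - 4*√5) = -7228655/87 + 97192*√5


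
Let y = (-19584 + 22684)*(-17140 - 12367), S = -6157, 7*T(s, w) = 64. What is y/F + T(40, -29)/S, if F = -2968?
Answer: 140797807441/4568494 ≈ 30819.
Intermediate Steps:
T(s, w) = 64/7 (T(s, w) = (⅐)*64 = 64/7)
y = -91471700 (y = 3100*(-29507) = -91471700)
y/F + T(40, -29)/S = -91471700/(-2968) + (64/7)/(-6157) = -91471700*(-1/2968) + (64/7)*(-1/6157) = 22867925/742 - 64/43099 = 140797807441/4568494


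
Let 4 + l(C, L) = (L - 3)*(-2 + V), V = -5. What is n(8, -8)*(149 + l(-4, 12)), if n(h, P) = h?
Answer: 656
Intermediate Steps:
l(C, L) = 17 - 7*L (l(C, L) = -4 + (L - 3)*(-2 - 5) = -4 + (-3 + L)*(-7) = -4 + (21 - 7*L) = 17 - 7*L)
n(8, -8)*(149 + l(-4, 12)) = 8*(149 + (17 - 7*12)) = 8*(149 + (17 - 84)) = 8*(149 - 67) = 8*82 = 656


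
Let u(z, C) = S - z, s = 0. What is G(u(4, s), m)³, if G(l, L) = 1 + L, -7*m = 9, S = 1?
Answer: -8/343 ≈ -0.023324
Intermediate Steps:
m = -9/7 (m = -⅐*9 = -9/7 ≈ -1.2857)
u(z, C) = 1 - z
G(u(4, s), m)³ = (1 - 9/7)³ = (-2/7)³ = -8/343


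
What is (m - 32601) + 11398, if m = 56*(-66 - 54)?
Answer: -27923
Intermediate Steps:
m = -6720 (m = 56*(-120) = -6720)
(m - 32601) + 11398 = (-6720 - 32601) + 11398 = -39321 + 11398 = -27923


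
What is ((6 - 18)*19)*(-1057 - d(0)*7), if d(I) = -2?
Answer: 237804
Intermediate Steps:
((6 - 18)*19)*(-1057 - d(0)*7) = ((6 - 18)*19)*(-1057 - 1*(-2)*7) = (-12*19)*(-1057 + 2*7) = -228*(-1057 + 14) = -228*(-1043) = 237804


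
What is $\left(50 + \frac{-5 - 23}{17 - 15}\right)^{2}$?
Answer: $1296$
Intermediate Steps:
$\left(50 + \frac{-5 - 23}{17 - 15}\right)^{2} = \left(50 - \frac{28}{2}\right)^{2} = \left(50 - 14\right)^{2} = 36^{2} = 1296$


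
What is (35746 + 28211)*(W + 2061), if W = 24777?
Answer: 1716477966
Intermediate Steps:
(35746 + 28211)*(W + 2061) = (35746 + 28211)*(24777 + 2061) = 63957*26838 = 1716477966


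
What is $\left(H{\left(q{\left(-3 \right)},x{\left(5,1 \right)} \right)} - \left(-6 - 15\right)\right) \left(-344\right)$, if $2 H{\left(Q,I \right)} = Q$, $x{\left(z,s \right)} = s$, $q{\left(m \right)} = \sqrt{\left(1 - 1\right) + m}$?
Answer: $-7224 - 172 i \sqrt{3} \approx -7224.0 - 297.91 i$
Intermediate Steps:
$q{\left(m \right)} = \sqrt{m}$ ($q{\left(m \right)} = \sqrt{\left(1 - 1\right) + m} = \sqrt{0 + m} = \sqrt{m}$)
$H{\left(Q,I \right)} = \frac{Q}{2}$
$\left(H{\left(q{\left(-3 \right)},x{\left(5,1 \right)} \right)} - \left(-6 - 15\right)\right) \left(-344\right) = \left(\frac{\sqrt{-3}}{2} - \left(-6 - 15\right)\right) \left(-344\right) = \left(\frac{i \sqrt{3}}{2} - \left(-6 - 15\right)\right) \left(-344\right) = \left(\frac{i \sqrt{3}}{2} - -21\right) \left(-344\right) = \left(\frac{i \sqrt{3}}{2} + 21\right) \left(-344\right) = \left(21 + \frac{i \sqrt{3}}{2}\right) \left(-344\right) = -7224 - 172 i \sqrt{3}$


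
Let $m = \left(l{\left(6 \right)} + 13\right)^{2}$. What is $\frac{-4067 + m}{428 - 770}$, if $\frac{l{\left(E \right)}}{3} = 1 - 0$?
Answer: $\frac{3811}{342} \approx 11.143$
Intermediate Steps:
$l{\left(E \right)} = 3$ ($l{\left(E \right)} = 3 \left(1 - 0\right) = 3 \left(1 + 0\right) = 3 \cdot 1 = 3$)
$m = 256$ ($m = \left(3 + 13\right)^{2} = 16^{2} = 256$)
$\frac{-4067 + m}{428 - 770} = \frac{-4067 + 256}{428 - 770} = - \frac{3811}{-342} = \left(-3811\right) \left(- \frac{1}{342}\right) = \frac{3811}{342}$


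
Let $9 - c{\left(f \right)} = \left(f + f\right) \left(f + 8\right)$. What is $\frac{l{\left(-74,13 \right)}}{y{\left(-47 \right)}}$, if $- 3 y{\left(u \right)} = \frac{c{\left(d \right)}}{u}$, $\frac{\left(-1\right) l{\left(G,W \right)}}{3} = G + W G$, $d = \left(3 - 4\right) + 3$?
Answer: $- \frac{438228}{31} \approx -14136.0$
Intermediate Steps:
$d = 2$ ($d = -1 + 3 = 2$)
$c{\left(f \right)} = 9 - 2 f \left(8 + f\right)$ ($c{\left(f \right)} = 9 - \left(f + f\right) \left(f + 8\right) = 9 - 2 f \left(8 + f\right)$)
$l{\left(G,W \right)} = - 3 G - 3 G W$ ($l{\left(G,W \right)} = - 3 \left(G + W G\right) = - 3 \left(G + G W\right) = - 3 G - 3 G W$)
$y{\left(u \right)} = \frac{31}{3 u}$ ($y{\left(u \right)} = - \frac{\left(9 - 32 - 2 \cdot 2^{2}\right) \frac{1}{u}}{3} = - \frac{\left(9 - 32 - 8\right) \frac{1}{u}}{3} = - \frac{\left(-31\right) \frac{1}{u}}{3} = \frac{31}{3 u}$)
$\frac{l{\left(-74,13 \right)}}{y{\left(-47 \right)}} = \frac{\left(-3\right) \left(-74\right) \left(1 + 13\right)}{\frac{31}{3} \frac{1}{-47}} = \frac{\left(-3\right) \left(-74\right) 14}{\frac{31}{3} \left(- \frac{1}{47}\right)} = \frac{3108}{- \frac{31}{141}} = 3108 \left(- \frac{141}{31}\right) = - \frac{438228}{31}$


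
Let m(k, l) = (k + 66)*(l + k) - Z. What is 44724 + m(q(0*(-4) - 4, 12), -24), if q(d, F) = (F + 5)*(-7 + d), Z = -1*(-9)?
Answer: 70246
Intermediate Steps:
Z = 9
q(d, F) = (-7 + d)*(5 + F) (q(d, F) = (5 + F)*(-7 + d) = (-7 + d)*(5 + F))
m(k, l) = -9 + (66 + k)*(k + l) (m(k, l) = (k + 66)*(l + k) - 1*9 = (66 + k)*(k + l) - 9 = -9 + (66 + k)*(k + l))
44724 + m(q(0*(-4) - 4, 12), -24) = 44724 + (-9 + (-35 - 7*12 + 5*(0*(-4) - 4) + 12*(0*(-4) - 4))² + 66*(-35 - 7*12 + 5*(0*(-4) - 4) + 12*(0*(-4) - 4)) + 66*(-24) + (-35 - 7*12 + 5*(0*(-4) - 4) + 12*(0*(-4) - 4))*(-24)) = 44724 + (-9 + (-35 - 84 + 5*(0 - 4) + 12*(0 - 4))² + 66*(-35 - 84 + 5*(0 - 4) + 12*(0 - 4)) - 1584 + (-35 - 84 + 5*(0 - 4) + 12*(0 - 4))*(-24)) = 44724 + (-9 + (-35 - 84 + 5*(-4) + 12*(-4))² + 66*(-35 - 84 + 5*(-4) + 12*(-4)) - 1584 + (-35 - 84 + 5*(-4) + 12*(-4))*(-24)) = 44724 + (-9 + (-35 - 84 - 20 - 48)² + 66*(-35 - 84 - 20 - 48) - 1584 + (-35 - 84 - 20 - 48)*(-24)) = 44724 + (-9 + (-187)² + 66*(-187) - 1584 - 187*(-24)) = 44724 + (-9 + 34969 - 12342 - 1584 + 4488) = 44724 + 25522 = 70246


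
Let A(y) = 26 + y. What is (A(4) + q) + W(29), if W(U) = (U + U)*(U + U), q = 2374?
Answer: 5768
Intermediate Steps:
W(U) = 4*U**2 (W(U) = (2*U)*(2*U) = 4*U**2)
(A(4) + q) + W(29) = ((26 + 4) + 2374) + 4*29**2 = (30 + 2374) + 4*841 = 2404 + 3364 = 5768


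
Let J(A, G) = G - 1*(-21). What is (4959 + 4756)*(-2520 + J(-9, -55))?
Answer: -24812110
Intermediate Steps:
J(A, G) = 21 + G (J(A, G) = G + 21 = 21 + G)
(4959 + 4756)*(-2520 + J(-9, -55)) = (4959 + 4756)*(-2520 + (21 - 55)) = 9715*(-2520 - 34) = 9715*(-2554) = -24812110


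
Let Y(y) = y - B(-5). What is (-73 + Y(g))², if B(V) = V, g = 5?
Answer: 3969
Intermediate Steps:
Y(y) = 5 + y (Y(y) = y - 1*(-5) = y + 5 = 5 + y)
(-73 + Y(g))² = (-73 + (5 + 5))² = (-73 + 10)² = (-63)² = 3969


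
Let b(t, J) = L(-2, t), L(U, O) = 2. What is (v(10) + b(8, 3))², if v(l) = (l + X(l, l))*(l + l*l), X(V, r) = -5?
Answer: 304704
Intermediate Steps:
v(l) = (-5 + l)*(l + l²) (v(l) = (l - 5)*(l + l*l) = (-5 + l)*(l + l²))
b(t, J) = 2
(v(10) + b(8, 3))² = (10*(-5 + 10² - 4*10) + 2)² = (10*(-5 + 100 - 40) + 2)² = (10*55 + 2)² = (550 + 2)² = 552² = 304704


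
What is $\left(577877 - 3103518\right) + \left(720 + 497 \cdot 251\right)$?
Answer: $-2400174$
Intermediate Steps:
$\left(577877 - 3103518\right) + \left(720 + 497 \cdot 251\right) = -2525641 + \left(720 + 124747\right) = -2525641 + 125467 = -2400174$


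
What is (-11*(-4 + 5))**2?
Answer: 121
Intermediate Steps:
(-11*(-4 + 5))**2 = (-11*1)**2 = (-11)**2 = 121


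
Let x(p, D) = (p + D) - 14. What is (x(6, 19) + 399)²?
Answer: 168100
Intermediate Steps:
x(p, D) = -14 + D + p (x(p, D) = (D + p) - 14 = -14 + D + p)
(x(6, 19) + 399)² = ((-14 + 19 + 6) + 399)² = (11 + 399)² = 410² = 168100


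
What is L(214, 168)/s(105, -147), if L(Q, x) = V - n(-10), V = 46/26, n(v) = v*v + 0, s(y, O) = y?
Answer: -1277/1365 ≈ -0.93553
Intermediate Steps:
n(v) = v² (n(v) = v² + 0 = v²)
V = 23/13 (V = 46*(1/26) = 23/13 ≈ 1.7692)
L(Q, x) = -1277/13 (L(Q, x) = 23/13 - 1*(-10)² = 23/13 - 1*100 = 23/13 - 100 = -1277/13)
L(214, 168)/s(105, -147) = -1277/13/105 = -1277/13*1/105 = -1277/1365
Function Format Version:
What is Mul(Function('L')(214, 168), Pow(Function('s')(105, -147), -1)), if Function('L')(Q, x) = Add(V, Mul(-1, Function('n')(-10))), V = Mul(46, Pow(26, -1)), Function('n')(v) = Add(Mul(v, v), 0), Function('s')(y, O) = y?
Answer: Rational(-1277, 1365) ≈ -0.93553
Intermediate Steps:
Function('n')(v) = Pow(v, 2) (Function('n')(v) = Add(Pow(v, 2), 0) = Pow(v, 2))
V = Rational(23, 13) (V = Mul(46, Rational(1, 26)) = Rational(23, 13) ≈ 1.7692)
Function('L')(Q, x) = Rational(-1277, 13) (Function('L')(Q, x) = Add(Rational(23, 13), Mul(-1, Pow(-10, 2))) = Add(Rational(23, 13), Mul(-1, 100)) = Add(Rational(23, 13), -100) = Rational(-1277, 13))
Mul(Function('L')(214, 168), Pow(Function('s')(105, -147), -1)) = Mul(Rational(-1277, 13), Pow(105, -1)) = Mul(Rational(-1277, 13), Rational(1, 105)) = Rational(-1277, 1365)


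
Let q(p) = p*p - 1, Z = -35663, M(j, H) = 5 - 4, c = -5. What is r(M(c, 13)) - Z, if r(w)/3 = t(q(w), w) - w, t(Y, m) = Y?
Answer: 35660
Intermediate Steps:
M(j, H) = 1
q(p) = -1 + p**2 (q(p) = p**2 - 1 = -1 + p**2)
r(w) = -3 - 3*w + 3*w**2 (r(w) = 3*((-1 + w**2) - w) = 3*(-1 + w**2 - w) = -3 - 3*w + 3*w**2)
r(M(c, 13)) - Z = (-3 - 3*1 + 3*1**2) - 1*(-35663) = (-3 - 3 + 3*1) + 35663 = (-3 - 3 + 3) + 35663 = -3 + 35663 = 35660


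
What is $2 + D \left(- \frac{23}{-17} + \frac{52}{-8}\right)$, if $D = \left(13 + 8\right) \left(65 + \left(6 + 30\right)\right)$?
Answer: $- \frac{371107}{34} \approx -10915.0$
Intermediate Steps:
$D = 2121$ ($D = 21 \left(65 + 36\right) = 21 \cdot 101 = 2121$)
$2 + D \left(- \frac{23}{-17} + \frac{52}{-8}\right) = 2 + 2121 \left(- \frac{23}{-17} + \frac{52}{-8}\right) = 2 + 2121 \left(\left(-23\right) \left(- \frac{1}{17}\right) + 52 \left(- \frac{1}{8}\right)\right) = 2 + 2121 \left(\frac{23}{17} - \frac{13}{2}\right) = 2 + 2121 \left(- \frac{175}{34}\right) = 2 - \frac{371175}{34} = - \frac{371107}{34}$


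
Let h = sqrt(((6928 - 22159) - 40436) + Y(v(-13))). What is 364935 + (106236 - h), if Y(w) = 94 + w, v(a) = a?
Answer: 471171 - I*sqrt(55586) ≈ 4.7117e+5 - 235.77*I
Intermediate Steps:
h = I*sqrt(55586) (h = sqrt(((6928 - 22159) - 40436) + (94 - 13)) = sqrt((-15231 - 40436) + 81) = sqrt(-55667 + 81) = sqrt(-55586) = I*sqrt(55586) ≈ 235.77*I)
364935 + (106236 - h) = 364935 + (106236 - I*sqrt(55586)) = 471171 - I*sqrt(55586)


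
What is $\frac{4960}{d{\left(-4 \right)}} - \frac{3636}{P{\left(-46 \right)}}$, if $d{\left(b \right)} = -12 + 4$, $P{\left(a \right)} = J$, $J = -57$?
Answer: $- \frac{10568}{19} \approx -556.21$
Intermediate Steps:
$P{\left(a \right)} = -57$
$d{\left(b \right)} = -8$
$\frac{4960}{d{\left(-4 \right)}} - \frac{3636}{P{\left(-46 \right)}} = \frac{4960}{-8} - \frac{3636}{-57} = 4960 \left(- \frac{1}{8}\right) - - \frac{1212}{19} = -620 + \frac{1212}{19} = - \frac{10568}{19}$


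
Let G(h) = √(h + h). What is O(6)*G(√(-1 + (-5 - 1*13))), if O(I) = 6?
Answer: 6*19^(¼)*(1 + I) ≈ 12.527 + 12.527*I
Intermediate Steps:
G(h) = √2*√h (G(h) = √(2*h) = √2*√h)
O(6)*G(√(-1 + (-5 - 1*13))) = 6*(√2*√(√(-1 + (-5 - 1*13)))) = 6*(√2*√(√(-1 + (-5 - 13)))) = 6*(√2*√(√(-1 - 18))) = 6*(√2*√(√(-19))) = 6*(√2*√(I*√19)) = 6*(√2*(19^(¼)*√I)) = 6*(√2*19^(¼)*√I) = 6*√2*19^(¼)*√I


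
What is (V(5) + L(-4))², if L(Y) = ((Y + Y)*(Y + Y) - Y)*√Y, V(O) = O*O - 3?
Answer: -18012 + 5984*I ≈ -18012.0 + 5984.0*I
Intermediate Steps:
V(O) = -3 + O² (V(O) = O² - 3 = -3 + O²)
L(Y) = √Y*(-Y + 4*Y²) (L(Y) = ((2*Y)*(2*Y) - Y)*√Y = (4*Y² - Y)*√Y = (-Y + 4*Y²)*√Y = √Y*(-Y + 4*Y²))
(V(5) + L(-4))² = ((-3 + 5²) + (-4)^(3/2)*(-1 + 4*(-4)))² = ((-3 + 25) + (-8*I)*(-1 - 16))² = (22 - 8*I*(-17))² = (22 + 136*I)²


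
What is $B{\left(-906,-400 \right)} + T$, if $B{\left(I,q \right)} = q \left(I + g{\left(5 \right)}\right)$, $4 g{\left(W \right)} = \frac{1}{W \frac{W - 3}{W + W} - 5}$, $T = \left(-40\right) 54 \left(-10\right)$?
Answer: $384025$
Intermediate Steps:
$T = 21600$ ($T = \left(-2160\right) \left(-10\right) = 21600$)
$g{\left(W \right)} = \frac{1}{4 \left(- \frac{13}{2} + \frac{W}{2}\right)}$ ($g{\left(W \right)} = \frac{1}{4 \left(W \frac{W - 3}{W + W} - 5\right)} = \frac{1}{4 \left(W \frac{-3 + W}{2 W} - 5\right)} = \frac{1}{4 \left(\left(- \frac{3}{2} + \frac{W}{2}\right) - 5\right)} = \frac{1}{4 \left(- \frac{13}{2} + \frac{W}{2}\right)}$)
$B{\left(I,q \right)} = q \left(- \frac{1}{16} + I\right)$ ($B{\left(I,q \right)} = q \left(I + \frac{1}{2 \left(-13 + 5\right)}\right) = q \left(I + \frac{1}{2 \left(-8\right)}\right) = q \left(I + \frac{1}{2} \left(- \frac{1}{8}\right)\right) = q \left(I - \frac{1}{16}\right) = q \left(- \frac{1}{16} + I\right)$)
$B{\left(-906,-400 \right)} + T = - 400 \left(- \frac{1}{16} - 906\right) + 21600 = \left(-400\right) \left(- \frac{14497}{16}\right) + 21600 = 362425 + 21600 = 384025$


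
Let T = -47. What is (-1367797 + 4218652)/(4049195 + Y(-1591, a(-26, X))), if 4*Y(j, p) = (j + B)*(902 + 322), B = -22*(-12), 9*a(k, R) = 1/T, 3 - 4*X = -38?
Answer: 2850855/3643133 ≈ 0.78253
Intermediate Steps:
X = 41/4 (X = ¾ - ¼*(-38) = ¾ + 19/2 = 41/4 ≈ 10.250)
a(k, R) = -1/423 (a(k, R) = (⅑)/(-47) = (⅑)*(-1/47) = -1/423)
B = 264
Y(j, p) = 80784 + 306*j (Y(j, p) = ((j + 264)*(902 + 322))/4 = ((264 + j)*1224)/4 = (323136 + 1224*j)/4 = 80784 + 306*j)
(-1367797 + 4218652)/(4049195 + Y(-1591, a(-26, X))) = (-1367797 + 4218652)/(4049195 + (80784 + 306*(-1591))) = 2850855/(4049195 + (80784 - 486846)) = 2850855/(4049195 - 406062) = 2850855/3643133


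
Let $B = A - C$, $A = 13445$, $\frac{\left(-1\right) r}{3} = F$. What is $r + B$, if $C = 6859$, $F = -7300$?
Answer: $28486$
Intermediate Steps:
$r = 21900$ ($r = \left(-3\right) \left(-7300\right) = 21900$)
$B = 6586$ ($B = 13445 - 6859 = 6586$)
$r + B = 21900 + 6586 = 28486$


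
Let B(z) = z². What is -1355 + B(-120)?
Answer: 13045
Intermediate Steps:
-1355 + B(-120) = -1355 + (-120)² = -1355 + 14400 = 13045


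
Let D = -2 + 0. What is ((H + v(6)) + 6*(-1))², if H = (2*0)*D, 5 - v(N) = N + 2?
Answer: 81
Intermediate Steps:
v(N) = 3 - N (v(N) = 5 - (N + 2) = 5 - (2 + N) = 5 + (-2 - N) = 3 - N)
D = -2
H = 0 (H = (2*0)*(-2) = 0*(-2) = 0)
((H + v(6)) + 6*(-1))² = ((0 + (3 - 1*6)) + 6*(-1))² = ((0 + (3 - 6)) - 6)² = ((0 - 3) - 6)² = (-3 - 6)² = (-9)² = 81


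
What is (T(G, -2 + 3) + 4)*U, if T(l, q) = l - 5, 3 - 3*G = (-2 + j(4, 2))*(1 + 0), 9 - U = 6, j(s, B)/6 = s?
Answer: -22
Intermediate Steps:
j(s, B) = 6*s
U = 3 (U = 9 - 1*6 = 9 - 6 = 3)
G = -19/3 (G = 1 - (-2 + 6*4)*(1 + 0)/3 = 1 - (-2 + 24)/3 = 1 - 22/3 = -19/3 ≈ -6.3333)
T(l, q) = -5 + l
(T(G, -2 + 3) + 4)*U = ((-5 - 19/3) + 4)*3 = (-34/3 + 4)*3 = -22/3*3 = -22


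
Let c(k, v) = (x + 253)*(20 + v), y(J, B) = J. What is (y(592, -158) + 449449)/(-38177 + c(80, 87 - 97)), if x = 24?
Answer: -450041/35407 ≈ -12.711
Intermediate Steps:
c(k, v) = 5540 + 277*v (c(k, v) = (24 + 253)*(20 + v) = 277*(20 + v) = 5540 + 277*v)
(y(592, -158) + 449449)/(-38177 + c(80, 87 - 97)) = (592 + 449449)/(-38177 + (5540 + 277*(87 - 97))) = 450041/(-38177 + (5540 + 277*(-10))) = 450041/(-38177 + (5540 - 2770)) = 450041/(-38177 + 2770) = 450041/(-35407) = 450041*(-1/35407) = -450041/35407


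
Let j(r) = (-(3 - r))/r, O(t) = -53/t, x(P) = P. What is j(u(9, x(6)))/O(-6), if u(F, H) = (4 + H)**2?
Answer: 291/2650 ≈ 0.10981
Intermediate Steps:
j(r) = (-3 + r)/r
j(u(9, x(6)))/O(-6) = ((-3 + (4 + 6)**2)/((4 + 6)**2))/((-53/(-6))) = ((-3 + 10**2)/(10**2))/((-53*(-1/6))) = ((-3 + 100)/100)/(53/6) = ((1/100)*97)*(6/53) = (97/100)*(6/53) = 291/2650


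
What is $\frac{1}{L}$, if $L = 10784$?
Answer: $\frac{1}{10784} \approx 9.273 \cdot 10^{-5}$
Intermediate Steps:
$\frac{1}{L} = \frac{1}{10784}$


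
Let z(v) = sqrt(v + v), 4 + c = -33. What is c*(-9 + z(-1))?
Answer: 333 - 37*I*sqrt(2) ≈ 333.0 - 52.326*I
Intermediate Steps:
c = -37 (c = -4 - 33 = -37)
z(v) = sqrt(2)*sqrt(v) (z(v) = sqrt(2*v) = sqrt(2)*sqrt(v))
c*(-9 + z(-1)) = -37*(-9 + sqrt(2)*sqrt(-1)) = -37*(-9 + sqrt(2)*I) = -37*(-9 + I*sqrt(2)) = 333 - 37*I*sqrt(2)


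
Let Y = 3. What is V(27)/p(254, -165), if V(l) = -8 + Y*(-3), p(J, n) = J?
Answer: -17/254 ≈ -0.066929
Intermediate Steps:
V(l) = -17 (V(l) = -8 + 3*(-3) = -8 - 9 = -17)
V(27)/p(254, -165) = -17/254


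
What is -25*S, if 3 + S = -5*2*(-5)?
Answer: -1175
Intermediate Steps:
S = 47 (S = -3 - 5*2*(-5) = -3 - 10*(-5) = -3 + 50 = 47)
-25*S = -25*47 = -1175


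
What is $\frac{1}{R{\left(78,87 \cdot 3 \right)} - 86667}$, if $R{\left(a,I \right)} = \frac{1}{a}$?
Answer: $- \frac{78}{6760025} \approx -1.1538 \cdot 10^{-5}$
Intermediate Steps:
$\frac{1}{R{\left(78,87 \cdot 3 \right)} - 86667} = \frac{1}{\frac{1}{78} - 86667} = \frac{1}{- \frac{6760025}{78}} = - \frac{78}{6760025}$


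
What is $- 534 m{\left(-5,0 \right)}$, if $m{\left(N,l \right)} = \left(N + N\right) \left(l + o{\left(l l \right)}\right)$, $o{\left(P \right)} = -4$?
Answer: $-21360$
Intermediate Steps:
$m{\left(N,l \right)} = 2 N \left(-4 + l\right)$ ($m{\left(N,l \right)} = \left(N + N\right) \left(l - 4\right) = 2 N \left(-4 + l\right)$)
$- 534 m{\left(-5,0 \right)} = - 534 \cdot 2 \left(-5\right) \left(-4 + 0\right) = - 534 \cdot 2 \left(-5\right) \left(-4\right) = \left(-534\right) 40 = -21360$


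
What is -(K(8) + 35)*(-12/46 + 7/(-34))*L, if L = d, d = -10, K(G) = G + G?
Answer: -5475/23 ≈ -238.04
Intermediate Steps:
K(G) = 2*G
L = -10
-(K(8) + 35)*(-12/46 + 7/(-34))*L = -(2*8 + 35)*(-12/46 + 7/(-34))*(-10) = -(16 + 35)*(-12*1/46 + 7*(-1/34))*(-10) = -51*(-6/23 - 7/34)*(-10) = -51*(-365/782)*(-10) = -(-1095)*(-10)/46 = -1*5475/23 = -5475/23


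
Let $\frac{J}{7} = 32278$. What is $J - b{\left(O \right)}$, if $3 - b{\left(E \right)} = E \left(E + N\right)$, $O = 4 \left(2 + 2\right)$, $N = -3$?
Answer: $226151$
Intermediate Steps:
$O = 16$ ($O = 4 \cdot 4 = 16$)
$J = 225946$ ($J = 7 \cdot 32278 = 225946$)
$b{\left(E \right)} = 3 - E \left(-3 + E\right)$ ($b{\left(E \right)} = 3 - E \left(E - 3\right) = 3 - E \left(-3 + E\right)$)
$J - b{\left(O \right)} = 225946 - \left(3 - 16^{2} + 3 \cdot 16\right) = 225946 - \left(3 - 256 + 48\right) = 225946 - -205 = 225946 + 205 = 226151$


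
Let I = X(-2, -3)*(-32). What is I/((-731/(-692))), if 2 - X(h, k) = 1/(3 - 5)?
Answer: -55360/731 ≈ -75.732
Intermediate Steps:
X(h, k) = 5/2 (X(h, k) = 2 - 1/(3 - 5) = 2 - 1/(-2) = 2 - 1*(-1/2) = 2 + 1/2 = 5/2)
I = -80 (I = (5/2)*(-32) = -80)
I/((-731/(-692))) = -80/((-731/(-692))) = -80/((-731*(-1/692))) = -80/731/692 = -80*692/731 = -55360/731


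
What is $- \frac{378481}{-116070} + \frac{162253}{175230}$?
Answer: $\frac{1419232189}{338982435} \approx 4.1867$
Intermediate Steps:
$- \frac{378481}{-116070} + \frac{162253}{175230} = \left(-378481\right) \left(- \frac{1}{116070}\right) + 162253 \cdot \frac{1}{175230} = \frac{378481}{116070} + \frac{162253}{175230} = \frac{1419232189}{338982435}$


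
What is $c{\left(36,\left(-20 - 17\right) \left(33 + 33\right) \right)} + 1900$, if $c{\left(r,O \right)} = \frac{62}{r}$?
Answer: $\frac{34231}{18} \approx 1901.7$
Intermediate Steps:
$c{\left(36,\left(-20 - 17\right) \left(33 + 33\right) \right)} + 1900 = \frac{62}{36} + 1900 = 62 \cdot \frac{1}{36} + 1900 = \frac{31}{18} + 1900 = \frac{34231}{18}$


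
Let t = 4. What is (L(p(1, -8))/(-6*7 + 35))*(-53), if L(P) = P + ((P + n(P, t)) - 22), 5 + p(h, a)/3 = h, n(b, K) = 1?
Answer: -2385/7 ≈ -340.71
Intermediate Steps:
p(h, a) = -15 + 3*h
L(P) = -21 + 2*P (L(P) = P + ((P + 1) - 22) = P + ((1 + P) - 22) = P + (-21 + P) = -21 + 2*P)
(L(p(1, -8))/(-6*7 + 35))*(-53) = ((-21 + 2*(-15 + 3*1))/(-6*7 + 35))*(-53) = ((-21 + 2*(-15 + 3))/(-42 + 35))*(-53) = ((-21 + 2*(-12))/(-7))*(-53) = ((-21 - 24)*(-⅐))*(-53) = -45*(-⅐)*(-53) = (45/7)*(-53) = -2385/7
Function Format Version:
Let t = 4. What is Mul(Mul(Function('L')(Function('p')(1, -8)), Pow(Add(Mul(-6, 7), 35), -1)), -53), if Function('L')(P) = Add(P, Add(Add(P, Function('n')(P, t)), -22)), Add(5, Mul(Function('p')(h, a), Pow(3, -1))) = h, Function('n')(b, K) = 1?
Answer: Rational(-2385, 7) ≈ -340.71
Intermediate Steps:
Function('p')(h, a) = Add(-15, Mul(3, h))
Function('L')(P) = Add(-21, Mul(2, P)) (Function('L')(P) = Add(P, Add(Add(P, 1), -22)) = Add(P, Add(Add(1, P), -22)) = Add(P, Add(-21, P)) = Add(-21, Mul(2, P)))
Mul(Mul(Function('L')(Function('p')(1, -8)), Pow(Add(Mul(-6, 7), 35), -1)), -53) = Mul(Mul(Add(-21, Mul(2, Add(-15, Mul(3, 1)))), Pow(Add(Mul(-6, 7), 35), -1)), -53) = Mul(Mul(Add(-21, Mul(2, Add(-15, 3))), Pow(Add(-42, 35), -1)), -53) = Mul(Mul(Add(-21, Mul(2, -12)), Pow(-7, -1)), -53) = Mul(Mul(Add(-21, -24), Rational(-1, 7)), -53) = Mul(Mul(-45, Rational(-1, 7)), -53) = Mul(Rational(45, 7), -53) = Rational(-2385, 7)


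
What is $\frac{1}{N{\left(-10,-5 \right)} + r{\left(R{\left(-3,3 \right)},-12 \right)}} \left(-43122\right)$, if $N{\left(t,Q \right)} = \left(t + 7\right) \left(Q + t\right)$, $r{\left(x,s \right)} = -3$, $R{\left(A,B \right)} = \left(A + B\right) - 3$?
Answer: $- \frac{7187}{7} \approx -1026.7$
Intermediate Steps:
$R{\left(A,B \right)} = -3 + A + B$
$N{\left(t,Q \right)} = \left(7 + t\right) \left(Q + t\right)$
$\frac{1}{N{\left(-10,-5 \right)} + r{\left(R{\left(-3,3 \right)},-12 \right)}} \left(-43122\right) = \frac{1}{\left(\left(-10\right)^{2} + 7 \left(-5\right) + 7 \left(-10\right) - -50\right) - 3} \left(-43122\right) = \frac{1}{\left(100 - 35 - 70 + 50\right) - 3} \left(-43122\right) = \frac{1}{45 - 3} \left(-43122\right) = \frac{1}{42} \left(-43122\right) = - \frac{7187}{7}$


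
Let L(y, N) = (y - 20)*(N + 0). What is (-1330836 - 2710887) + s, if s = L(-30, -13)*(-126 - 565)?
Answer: -4490873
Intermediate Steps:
L(y, N) = N*(-20 + y) (L(y, N) = (-20 + y)*N = N*(-20 + y))
s = -449150 (s = (-13*(-20 - 30))*(-126 - 565) = -13*(-50)*(-691) = 650*(-691) = -449150)
(-1330836 - 2710887) + s = (-1330836 - 2710887) - 449150 = -4041723 - 449150 = -4490873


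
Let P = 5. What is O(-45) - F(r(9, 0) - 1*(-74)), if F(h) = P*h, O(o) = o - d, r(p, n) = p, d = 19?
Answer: -479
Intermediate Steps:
O(o) = -19 + o (O(o) = o - 1*19 = o - 19 = -19 + o)
F(h) = 5*h
O(-45) - F(r(9, 0) - 1*(-74)) = (-19 - 45) - 5*(9 - 1*(-74)) = -64 - 5*(9 + 74) = -64 - 5*83 = -64 - 1*415 = -64 - 415 = -479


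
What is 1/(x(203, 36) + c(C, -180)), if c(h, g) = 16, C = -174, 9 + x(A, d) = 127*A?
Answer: 1/25788 ≈ 3.8778e-5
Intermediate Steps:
x(A, d) = -9 + 127*A
1/(x(203, 36) + c(C, -180)) = 1/((-9 + 127*203) + 16) = 1/((-9 + 25781) + 16) = 1/(25772 + 16) = 1/25788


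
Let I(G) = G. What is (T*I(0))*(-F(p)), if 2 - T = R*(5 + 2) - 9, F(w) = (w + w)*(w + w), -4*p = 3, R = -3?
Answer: 0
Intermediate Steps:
p = -3/4 (p = -1/4*3 = -3/4 ≈ -0.75000)
F(w) = 4*w**2 (F(w) = (2*w)*(2*w) = 4*w**2)
T = 32 (T = 2 - (-3*(5 + 2) - 9) = 2 - (-3*7 - 9) = 2 - (-21 - 9) = 2 - 1*(-30) = 2 + 30 = 32)
(T*I(0))*(-F(p)) = (32*0)*(-4*(-3/4)**2) = 0*(-4*9/16) = 0*(-1*9/4) = 0*(-9/4) = 0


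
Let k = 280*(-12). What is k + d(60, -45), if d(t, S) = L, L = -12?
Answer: -3372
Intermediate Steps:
k = -3360
d(t, S) = -12
k + d(60, -45) = -3360 - 12 = -3372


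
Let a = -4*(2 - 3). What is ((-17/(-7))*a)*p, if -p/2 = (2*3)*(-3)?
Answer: 2448/7 ≈ 349.71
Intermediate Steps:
a = 4 (a = -4*(-1) = 4)
p = 36 (p = -2*2*3*(-3) = -12*(-3) = -2*(-18) = 36)
((-17/(-7))*a)*p = (-17/(-7)*4)*36 = (-17*(-⅐)*4)*36 = ((17/7)*4)*36 = (68/7)*36 = 2448/7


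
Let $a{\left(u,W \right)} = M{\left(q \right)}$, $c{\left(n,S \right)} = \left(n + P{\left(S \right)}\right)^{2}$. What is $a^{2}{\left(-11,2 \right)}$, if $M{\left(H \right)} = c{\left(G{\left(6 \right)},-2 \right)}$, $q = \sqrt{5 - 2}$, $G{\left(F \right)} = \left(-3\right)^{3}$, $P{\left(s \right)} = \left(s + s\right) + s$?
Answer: $1185921$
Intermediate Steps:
$P{\left(s \right)} = 3 s$ ($P{\left(s \right)} = 2 s + s = 3 s$)
$G{\left(F \right)} = -27$
$q = \sqrt{3} \approx 1.732$
$c{\left(n,S \right)} = \left(n + 3 S\right)^{2}$
$M{\left(H \right)} = 1089$ ($M{\left(H \right)} = \left(-27 + 3 \left(-2\right)\right)^{2} = \left(-27 - 6\right)^{2} = \left(-33\right)^{2} = 1089$)
$a{\left(u,W \right)} = 1089$
$a^{2}{\left(-11,2 \right)} = 1089^{2} = 1185921$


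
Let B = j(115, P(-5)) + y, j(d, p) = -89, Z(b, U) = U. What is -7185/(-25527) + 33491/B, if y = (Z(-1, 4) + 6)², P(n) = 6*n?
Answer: 285001264/93599 ≈ 3044.9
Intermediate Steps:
y = 100 (y = (4 + 6)² = 10² = 100)
B = 11 (B = -89 + 100 = 11)
-7185/(-25527) + 33491/B = -7185/(-25527) + 33491/11 = -7185*(-1/25527) + 33491*(1/11) = 2395/8509 + 33491/11 = 285001264/93599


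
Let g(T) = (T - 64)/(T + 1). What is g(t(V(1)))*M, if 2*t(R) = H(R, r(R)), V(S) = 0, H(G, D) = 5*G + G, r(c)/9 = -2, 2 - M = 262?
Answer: 16640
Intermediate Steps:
M = -260 (M = 2 - 1*262 = 2 - 262 = -260)
r(c) = -18 (r(c) = 9*(-2) = -18)
H(G, D) = 6*G
t(R) = 3*R (t(R) = (6*R)/2 = 3*R)
g(T) = (-64 + T)/(1 + T)
g(t(V(1)))*M = ((-64 + 3*0)/(1 + 3*0))*(-260) = ((-64 + 0)/(1 + 0))*(-260) = (-64/1)*(-260) = (1*(-64))*(-260) = -64*(-260) = 16640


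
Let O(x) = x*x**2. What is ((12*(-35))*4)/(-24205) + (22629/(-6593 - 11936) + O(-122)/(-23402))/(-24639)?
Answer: 1714729876395469/25860273925956771 ≈ 0.066308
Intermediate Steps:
O(x) = x**3
((12*(-35))*4)/(-24205) + (22629/(-6593 - 11936) + O(-122)/(-23402))/(-24639) = ((12*(-35))*4)/(-24205) + (22629/(-6593 - 11936) + (-122)**3/(-23402))/(-24639) = -420*4*(-1/24205) + (22629/(-18529) - 1815848*(-1/23402))*(-1/24639) = -1680*(-1/24205) + (22629*(-1/18529) + 907924/11701)*(-1/24639) = 336/4841 + (-22629/18529 + 907924/11701)*(-1/24639) = 336/4841 + (16558141867/216807829)*(-1/24639) = 336/4841 - 16558141867/5341928098731 = 1714729876395469/25860273925956771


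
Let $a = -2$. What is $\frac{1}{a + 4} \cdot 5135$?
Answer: $\frac{5135}{2} \approx 2567.5$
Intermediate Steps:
$\frac{1}{a + 4} \cdot 5135 = \frac{1}{-2 + 4} \cdot 5135 = \frac{1}{2} \cdot 5135 = \frac{5135}{2}$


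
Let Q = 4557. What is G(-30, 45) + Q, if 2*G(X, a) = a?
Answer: 9159/2 ≈ 4579.5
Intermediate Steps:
G(X, a) = a/2
G(-30, 45) + Q = (½)*45 + 4557 = 45/2 + 4557 = 9159/2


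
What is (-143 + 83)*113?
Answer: -6780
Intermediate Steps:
(-143 + 83)*113 = -60*113 = -6780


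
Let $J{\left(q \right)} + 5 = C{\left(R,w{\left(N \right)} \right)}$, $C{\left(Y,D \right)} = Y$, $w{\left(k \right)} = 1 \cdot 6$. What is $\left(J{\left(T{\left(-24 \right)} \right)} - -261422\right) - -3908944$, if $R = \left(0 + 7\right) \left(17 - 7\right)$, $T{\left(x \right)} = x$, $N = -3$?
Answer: $4170431$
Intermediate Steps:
$R = 70$ ($R = 7 \cdot 10 = 70$)
$w{\left(k \right)} = 6$
$J{\left(q \right)} = 65$ ($J{\left(q \right)} = -5 + 70 = 65$)
$\left(J{\left(T{\left(-24 \right)} \right)} - -261422\right) - -3908944 = \left(65 - -261422\right) - -3908944 = \left(65 + 261422\right) + 3908944 = 261487 + 3908944 = 4170431$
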